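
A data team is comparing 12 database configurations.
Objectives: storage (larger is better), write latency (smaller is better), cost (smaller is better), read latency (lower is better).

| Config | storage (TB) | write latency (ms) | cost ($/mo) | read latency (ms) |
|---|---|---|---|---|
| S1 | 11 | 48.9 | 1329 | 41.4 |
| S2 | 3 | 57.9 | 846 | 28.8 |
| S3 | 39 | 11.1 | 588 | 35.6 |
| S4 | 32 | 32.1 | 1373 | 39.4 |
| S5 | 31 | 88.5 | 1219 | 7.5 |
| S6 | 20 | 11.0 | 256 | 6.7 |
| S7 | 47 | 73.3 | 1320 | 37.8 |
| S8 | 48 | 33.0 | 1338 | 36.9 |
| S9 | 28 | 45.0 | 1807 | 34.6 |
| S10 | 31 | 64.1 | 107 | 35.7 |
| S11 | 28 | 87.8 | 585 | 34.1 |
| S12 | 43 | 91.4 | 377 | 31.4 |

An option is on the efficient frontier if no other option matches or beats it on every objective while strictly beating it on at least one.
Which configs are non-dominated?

S3, S5, S6, S7, S8, S9, S10, S11, S12

S1: dominated by S3 (storage 39≥11, write latency 11.1≤48.9, cost 588≤1329, read latency 35.6≤41.4).
S2: dominated by S6 (storage 20≥3, write latency 11.0≤57.9, cost 256≤846, read latency 6.7≤28.8).
S3: not dominated.
S4: dominated by S3 (storage 39≥32, write latency 11.1≤32.1, cost 588≤1373, read latency 35.6≤39.4).
S5: not dominated.
S6: not dominated (best write latency).
S7: not dominated.
S8: not dominated (best storage).
S9: not dominated.
S10: not dominated (best cost).
S11: not dominated.
S12: not dominated.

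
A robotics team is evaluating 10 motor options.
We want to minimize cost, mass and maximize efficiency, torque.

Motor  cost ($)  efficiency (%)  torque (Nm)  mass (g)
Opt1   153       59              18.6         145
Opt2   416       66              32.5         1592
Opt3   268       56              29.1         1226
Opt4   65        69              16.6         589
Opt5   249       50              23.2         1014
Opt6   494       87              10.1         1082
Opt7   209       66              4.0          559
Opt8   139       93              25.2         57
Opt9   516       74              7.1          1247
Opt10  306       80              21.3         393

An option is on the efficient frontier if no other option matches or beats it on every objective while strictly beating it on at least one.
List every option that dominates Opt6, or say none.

Opt8: cost 139≤494, efficiency 93≥87, torque 25.2≥10.1, mass 57≤1082 — dominates Opt6.
Others (Opt1, Opt2, Opt3, Opt4, Opt5, Opt7, Opt9, Opt10) are each worse than Opt6 on at least one objective.

Opt8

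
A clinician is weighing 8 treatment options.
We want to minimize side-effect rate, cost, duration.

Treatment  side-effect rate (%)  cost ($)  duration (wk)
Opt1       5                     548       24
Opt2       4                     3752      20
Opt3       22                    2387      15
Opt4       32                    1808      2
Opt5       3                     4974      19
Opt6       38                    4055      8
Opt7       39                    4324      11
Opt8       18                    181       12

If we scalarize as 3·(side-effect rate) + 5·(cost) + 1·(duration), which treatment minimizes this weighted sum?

Opt8

Opt1: 3·5 + 5·548 + 1·24 = 2779
Opt2: 3·4 + 5·3752 + 1·20 = 18792
Opt3: 3·22 + 5·2387 + 1·15 = 12016
Opt4: 3·32 + 5·1808 + 1·2 = 9138
Opt5: 3·3 + 5·4974 + 1·19 = 24898
Opt6: 3·38 + 5·4055 + 1·8 = 20397
Opt7: 3·39 + 5·4324 + 1·11 = 21748
Opt8: 3·18 + 5·181 + 1·12 = 971
Lowest: Opt8 at 971.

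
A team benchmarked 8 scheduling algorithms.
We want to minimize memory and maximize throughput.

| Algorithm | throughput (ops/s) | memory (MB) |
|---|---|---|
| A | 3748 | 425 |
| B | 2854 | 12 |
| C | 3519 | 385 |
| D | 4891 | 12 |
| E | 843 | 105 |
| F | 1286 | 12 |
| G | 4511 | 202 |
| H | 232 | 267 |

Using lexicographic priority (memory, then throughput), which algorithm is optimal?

D

First minimize memory: best is 12, kept {B, D, F}.
Then maximize throughput: best is 4891, kept {D}.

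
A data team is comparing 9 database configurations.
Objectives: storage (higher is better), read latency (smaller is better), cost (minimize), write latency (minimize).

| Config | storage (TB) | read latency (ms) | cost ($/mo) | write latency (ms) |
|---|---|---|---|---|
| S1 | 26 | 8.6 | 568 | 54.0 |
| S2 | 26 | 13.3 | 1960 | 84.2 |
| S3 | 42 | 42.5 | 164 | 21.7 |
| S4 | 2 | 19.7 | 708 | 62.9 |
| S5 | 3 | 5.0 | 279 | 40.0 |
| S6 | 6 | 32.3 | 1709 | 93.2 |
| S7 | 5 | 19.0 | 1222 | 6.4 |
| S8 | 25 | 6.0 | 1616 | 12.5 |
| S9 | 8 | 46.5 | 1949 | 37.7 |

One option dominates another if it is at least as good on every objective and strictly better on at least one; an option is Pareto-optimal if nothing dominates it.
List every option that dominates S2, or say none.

S1: storage 26≥26, read latency 8.6≤13.3, cost 568≤1960, write latency 54.0≤84.2 — dominates S2.
Others (S3, S4, S5, S6, S7, S8, S9) are each worse than S2 on at least one objective.

S1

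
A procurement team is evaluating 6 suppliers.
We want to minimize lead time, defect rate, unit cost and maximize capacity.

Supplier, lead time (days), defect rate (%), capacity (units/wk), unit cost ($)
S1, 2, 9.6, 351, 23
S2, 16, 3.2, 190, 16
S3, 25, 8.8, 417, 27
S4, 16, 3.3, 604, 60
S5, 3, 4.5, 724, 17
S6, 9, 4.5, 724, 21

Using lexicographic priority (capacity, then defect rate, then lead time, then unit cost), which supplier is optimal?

S5

First maximize capacity: best is 724, kept {S5, S6}.
Then minimize defect rate: best is 4.5, kept {S5, S6}.
Then minimize lead time: best is 3, kept {S5}.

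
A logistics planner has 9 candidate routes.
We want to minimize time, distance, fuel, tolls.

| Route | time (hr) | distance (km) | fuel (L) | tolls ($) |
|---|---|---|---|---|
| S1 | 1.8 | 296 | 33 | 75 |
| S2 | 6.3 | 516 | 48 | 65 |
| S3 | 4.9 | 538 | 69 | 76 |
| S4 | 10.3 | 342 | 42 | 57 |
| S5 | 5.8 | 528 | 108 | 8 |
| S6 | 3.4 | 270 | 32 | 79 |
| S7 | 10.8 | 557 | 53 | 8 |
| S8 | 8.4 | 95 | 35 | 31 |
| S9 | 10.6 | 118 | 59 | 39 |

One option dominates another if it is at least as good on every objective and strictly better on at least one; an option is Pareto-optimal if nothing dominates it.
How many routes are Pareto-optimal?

6

S1: not dominated (best time).
S2: not dominated.
S3: dominated by S1 (time 1.8≤4.9, distance 296≤538, fuel 33≤69, tolls 75≤76).
S4: dominated by S8 (time 8.4≤10.3, distance 95≤342, fuel 35≤42, tolls 31≤57).
S5: not dominated.
S6: not dominated (best fuel).
S7: not dominated.
S8: not dominated (best distance).
S9: dominated by S8 (time 8.4≤10.6, distance 95≤118, fuel 35≤59, tolls 31≤39).
Pareto-optimal: S1, S2, S5, S6, S7, S8 → 6.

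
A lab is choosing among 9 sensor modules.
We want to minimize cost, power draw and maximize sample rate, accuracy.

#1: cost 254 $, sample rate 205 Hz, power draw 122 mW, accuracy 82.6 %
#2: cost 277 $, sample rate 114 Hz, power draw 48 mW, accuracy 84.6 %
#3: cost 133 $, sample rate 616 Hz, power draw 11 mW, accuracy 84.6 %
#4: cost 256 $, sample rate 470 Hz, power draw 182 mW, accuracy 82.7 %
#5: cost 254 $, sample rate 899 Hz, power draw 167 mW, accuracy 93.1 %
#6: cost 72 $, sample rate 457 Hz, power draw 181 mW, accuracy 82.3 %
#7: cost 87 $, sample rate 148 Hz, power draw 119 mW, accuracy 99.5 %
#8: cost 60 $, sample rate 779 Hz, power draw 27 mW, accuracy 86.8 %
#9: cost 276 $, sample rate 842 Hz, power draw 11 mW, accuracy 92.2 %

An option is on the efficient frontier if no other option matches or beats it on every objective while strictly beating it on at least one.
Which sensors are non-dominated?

#3, #5, #7, #8, #9

#1: dominated by #3 (cost 133≤254, sample rate 616≥205, power draw 11≤122, accuracy 84.6≥82.6).
#2: dominated by #3 (cost 133≤277, sample rate 616≥114, power draw 11≤48, accuracy 84.6≥84.6).
#3: not dominated.
#4: dominated by #3 (cost 133≤256, sample rate 616≥470, power draw 11≤182, accuracy 84.6≥82.7).
#5: not dominated (best sample rate).
#6: dominated by #8 (cost 60≤72, sample rate 779≥457, power draw 27≤181, accuracy 86.8≥82.3).
#7: not dominated (best accuracy).
#8: not dominated (best cost).
#9: not dominated.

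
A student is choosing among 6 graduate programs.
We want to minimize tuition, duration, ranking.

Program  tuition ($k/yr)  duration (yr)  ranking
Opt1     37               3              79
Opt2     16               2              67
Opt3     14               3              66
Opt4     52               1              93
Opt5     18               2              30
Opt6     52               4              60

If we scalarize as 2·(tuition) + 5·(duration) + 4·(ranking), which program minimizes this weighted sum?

Opt1: 2·37 + 5·3 + 4·79 = 405
Opt2: 2·16 + 5·2 + 4·67 = 310
Opt3: 2·14 + 5·3 + 4·66 = 307
Opt4: 2·52 + 5·1 + 4·93 = 481
Opt5: 2·18 + 5·2 + 4·30 = 166
Opt6: 2·52 + 5·4 + 4·60 = 364
Lowest: Opt5 at 166.

Opt5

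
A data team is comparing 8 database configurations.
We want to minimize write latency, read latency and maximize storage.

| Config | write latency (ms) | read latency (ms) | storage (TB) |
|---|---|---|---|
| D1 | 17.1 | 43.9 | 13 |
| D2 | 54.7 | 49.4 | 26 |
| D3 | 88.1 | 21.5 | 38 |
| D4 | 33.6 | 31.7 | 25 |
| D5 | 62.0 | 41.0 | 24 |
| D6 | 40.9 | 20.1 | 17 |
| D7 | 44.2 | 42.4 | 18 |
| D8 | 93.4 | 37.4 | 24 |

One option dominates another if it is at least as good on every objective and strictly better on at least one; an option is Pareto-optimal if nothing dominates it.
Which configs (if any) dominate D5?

D4

D4: write latency 33.6≤62.0, read latency 31.7≤41.0, storage 25≥24 — dominates D5.
Others (D1, D2, D3, D6, D7, D8) are each worse than D5 on at least one objective.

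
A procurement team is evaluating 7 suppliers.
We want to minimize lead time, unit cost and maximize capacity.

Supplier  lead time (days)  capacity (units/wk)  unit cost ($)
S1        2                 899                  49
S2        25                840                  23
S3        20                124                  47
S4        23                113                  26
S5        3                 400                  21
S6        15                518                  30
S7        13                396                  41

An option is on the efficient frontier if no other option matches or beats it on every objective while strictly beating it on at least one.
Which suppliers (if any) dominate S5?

S1: worse on unit cost (49 vs 21).
S2: worse on lead time (25 vs 3).
S3: worse on lead time (20 vs 3).
S4: worse on lead time (23 vs 3).
S6: worse on lead time (15 vs 3).
S7: worse on lead time (13 vs 3).
No option dominates S5.

none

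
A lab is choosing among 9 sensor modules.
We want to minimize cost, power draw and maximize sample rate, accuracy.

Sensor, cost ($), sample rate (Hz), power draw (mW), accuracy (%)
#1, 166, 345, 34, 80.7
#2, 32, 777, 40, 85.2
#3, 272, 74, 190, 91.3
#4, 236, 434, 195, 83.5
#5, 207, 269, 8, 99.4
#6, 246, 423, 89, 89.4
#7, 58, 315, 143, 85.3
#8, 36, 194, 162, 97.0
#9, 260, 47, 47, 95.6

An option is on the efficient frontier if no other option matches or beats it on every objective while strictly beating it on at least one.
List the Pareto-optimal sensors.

#1: not dominated.
#2: not dominated (best cost).
#3: dominated by #5 (cost 207≤272, sample rate 269≥74, power draw 8≤190, accuracy 99.4≥91.3).
#4: dominated by #2 (cost 32≤236, sample rate 777≥434, power draw 40≤195, accuracy 85.2≥83.5).
#5: not dominated (best power draw).
#6: not dominated.
#7: not dominated.
#8: not dominated.
#9: dominated by #5 (cost 207≤260, sample rate 269≥47, power draw 8≤47, accuracy 99.4≥95.6).

#1, #2, #5, #6, #7, #8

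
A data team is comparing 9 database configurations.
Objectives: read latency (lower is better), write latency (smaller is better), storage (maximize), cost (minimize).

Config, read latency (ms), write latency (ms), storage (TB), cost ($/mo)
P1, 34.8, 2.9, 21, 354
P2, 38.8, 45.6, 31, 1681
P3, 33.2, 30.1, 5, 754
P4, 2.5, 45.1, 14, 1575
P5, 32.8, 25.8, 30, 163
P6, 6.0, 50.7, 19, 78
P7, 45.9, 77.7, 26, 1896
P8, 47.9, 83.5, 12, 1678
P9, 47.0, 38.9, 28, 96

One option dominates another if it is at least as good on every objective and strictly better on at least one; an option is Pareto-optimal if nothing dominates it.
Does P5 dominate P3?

Yes

P5 vs P3: read latency 32.8≤33.2, write latency 25.8≤30.1, storage 30≥5, cost 163≤754 — P5 is at least as good on every objective with at least one strict improvement.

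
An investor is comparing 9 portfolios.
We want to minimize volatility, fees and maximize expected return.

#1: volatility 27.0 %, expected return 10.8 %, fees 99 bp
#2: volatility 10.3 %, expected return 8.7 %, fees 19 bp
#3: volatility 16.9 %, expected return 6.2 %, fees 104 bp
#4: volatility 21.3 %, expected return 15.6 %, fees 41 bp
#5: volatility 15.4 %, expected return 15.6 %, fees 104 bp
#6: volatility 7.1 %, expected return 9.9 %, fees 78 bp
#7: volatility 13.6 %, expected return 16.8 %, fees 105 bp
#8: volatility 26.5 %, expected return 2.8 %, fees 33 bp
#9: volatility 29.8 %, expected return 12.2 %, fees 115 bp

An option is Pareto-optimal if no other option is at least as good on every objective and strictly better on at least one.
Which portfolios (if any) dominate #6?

none

#1: worse on volatility (27.0 vs 7.1).
#2: worse on volatility (10.3 vs 7.1).
#3: worse on volatility (16.9 vs 7.1).
#4: worse on volatility (21.3 vs 7.1).
#5: worse on volatility (15.4 vs 7.1).
#7: worse on volatility (13.6 vs 7.1).
#8: worse on volatility (26.5 vs 7.1).
#9: worse on volatility (29.8 vs 7.1).
No option dominates #6.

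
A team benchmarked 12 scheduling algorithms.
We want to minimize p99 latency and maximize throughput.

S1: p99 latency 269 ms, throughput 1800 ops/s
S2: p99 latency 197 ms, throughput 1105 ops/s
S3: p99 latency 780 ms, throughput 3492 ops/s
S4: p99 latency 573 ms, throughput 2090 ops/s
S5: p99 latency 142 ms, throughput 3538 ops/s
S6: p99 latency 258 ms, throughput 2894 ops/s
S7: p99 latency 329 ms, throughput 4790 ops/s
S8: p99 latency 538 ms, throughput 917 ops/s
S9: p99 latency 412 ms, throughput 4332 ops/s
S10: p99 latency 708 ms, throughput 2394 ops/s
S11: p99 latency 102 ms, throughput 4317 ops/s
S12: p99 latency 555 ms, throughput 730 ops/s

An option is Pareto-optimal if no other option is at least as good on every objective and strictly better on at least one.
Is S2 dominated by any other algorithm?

S5 vs S2: p99 latency 142≤197, throughput 3538≥1105 — S5 is at least as good on every objective and strictly better on at least one, so S5 dominates S2.

Yes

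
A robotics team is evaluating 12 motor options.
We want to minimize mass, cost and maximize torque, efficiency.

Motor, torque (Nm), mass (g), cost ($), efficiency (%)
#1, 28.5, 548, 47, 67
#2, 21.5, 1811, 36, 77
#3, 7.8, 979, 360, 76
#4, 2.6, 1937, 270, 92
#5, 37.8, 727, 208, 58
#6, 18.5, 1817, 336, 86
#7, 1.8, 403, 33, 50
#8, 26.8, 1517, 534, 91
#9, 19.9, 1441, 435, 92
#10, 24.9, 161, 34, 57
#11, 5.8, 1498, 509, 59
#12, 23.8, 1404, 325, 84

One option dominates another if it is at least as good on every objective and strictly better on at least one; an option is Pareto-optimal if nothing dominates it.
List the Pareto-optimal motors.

#1, #2, #3, #4, #5, #6, #7, #8, #9, #10, #12

#1: not dominated.
#2: not dominated.
#3: not dominated.
#4: not dominated.
#5: not dominated (best torque).
#6: not dominated.
#7: not dominated (best cost).
#8: not dominated.
#9: not dominated.
#10: not dominated (best mass).
#11: dominated by #1 (torque 28.5≥5.8, mass 548≤1498, cost 47≤509, efficiency 67≥59).
#12: not dominated.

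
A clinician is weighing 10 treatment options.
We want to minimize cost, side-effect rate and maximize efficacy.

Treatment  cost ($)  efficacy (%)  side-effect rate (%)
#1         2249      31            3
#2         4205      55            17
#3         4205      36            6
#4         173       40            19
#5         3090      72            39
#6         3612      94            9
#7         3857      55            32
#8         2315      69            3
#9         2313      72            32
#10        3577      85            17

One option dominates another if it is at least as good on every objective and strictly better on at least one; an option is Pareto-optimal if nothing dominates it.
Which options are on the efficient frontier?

#1: not dominated.
#2: dominated by #6 (cost 3612≤4205, efficacy 94≥55, side-effect rate 9≤17).
#3: dominated by #8 (cost 2315≤4205, efficacy 69≥36, side-effect rate 3≤6).
#4: not dominated (best cost).
#5: dominated by #9 (cost 2313≤3090, efficacy 72≥72, side-effect rate 32≤39).
#6: not dominated (best efficacy).
#7: dominated by #6 (cost 3612≤3857, efficacy 94≥55, side-effect rate 9≤32).
#8: not dominated.
#9: not dominated.
#10: not dominated.

#1, #4, #6, #8, #9, #10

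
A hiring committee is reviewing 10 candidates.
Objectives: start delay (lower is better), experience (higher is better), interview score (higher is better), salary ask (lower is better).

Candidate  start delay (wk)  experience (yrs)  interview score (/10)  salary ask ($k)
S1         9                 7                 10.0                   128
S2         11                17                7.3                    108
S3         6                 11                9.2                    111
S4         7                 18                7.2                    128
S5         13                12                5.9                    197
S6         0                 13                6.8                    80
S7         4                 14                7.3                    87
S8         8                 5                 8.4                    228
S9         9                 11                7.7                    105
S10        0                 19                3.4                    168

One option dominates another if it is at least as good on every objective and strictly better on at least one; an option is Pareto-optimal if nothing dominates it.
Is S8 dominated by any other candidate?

Yes

S3 vs S8: start delay 6≤8, experience 11≥5, interview score 9.2≥8.4, salary ask 111≤228 — S3 is at least as good on every objective and strictly better on at least one, so S3 dominates S8.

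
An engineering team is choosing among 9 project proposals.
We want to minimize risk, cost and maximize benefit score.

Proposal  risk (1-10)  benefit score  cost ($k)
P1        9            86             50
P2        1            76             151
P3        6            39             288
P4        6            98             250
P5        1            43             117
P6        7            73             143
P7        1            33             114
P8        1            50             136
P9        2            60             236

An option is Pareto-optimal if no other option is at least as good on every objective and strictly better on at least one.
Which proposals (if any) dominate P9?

P2: risk 1≤2, benefit score 76≥60, cost 151≤236 — dominates P9.
Others (P1, P3, P4, P5, P6, P7, P8) are each worse than P9 on at least one objective.

P2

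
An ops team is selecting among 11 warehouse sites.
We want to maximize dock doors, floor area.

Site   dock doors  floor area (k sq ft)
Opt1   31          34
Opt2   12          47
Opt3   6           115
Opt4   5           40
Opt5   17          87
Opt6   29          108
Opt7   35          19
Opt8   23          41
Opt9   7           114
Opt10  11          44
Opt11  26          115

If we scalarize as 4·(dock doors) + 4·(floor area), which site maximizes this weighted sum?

Opt11

Opt1: 4·31 + 4·34 = 260
Opt2: 4·12 + 4·47 = 236
Opt3: 4·6 + 4·115 = 484
Opt4: 4·5 + 4·40 = 180
Opt5: 4·17 + 4·87 = 416
Opt6: 4·29 + 4·108 = 548
Opt7: 4·35 + 4·19 = 216
Opt8: 4·23 + 4·41 = 256
Opt9: 4·7 + 4·114 = 484
Opt10: 4·11 + 4·44 = 220
Opt11: 4·26 + 4·115 = 564
Highest: Opt11 at 564.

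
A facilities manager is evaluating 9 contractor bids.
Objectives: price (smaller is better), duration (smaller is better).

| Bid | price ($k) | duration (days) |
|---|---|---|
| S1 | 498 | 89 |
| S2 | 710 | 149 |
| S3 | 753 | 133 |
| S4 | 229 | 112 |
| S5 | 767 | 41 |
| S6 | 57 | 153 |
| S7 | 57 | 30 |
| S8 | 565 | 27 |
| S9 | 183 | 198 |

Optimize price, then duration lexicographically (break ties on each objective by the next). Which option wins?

First minimize price: best is 57, kept {S6, S7}.
Then minimize duration: best is 30, kept {S7}.

S7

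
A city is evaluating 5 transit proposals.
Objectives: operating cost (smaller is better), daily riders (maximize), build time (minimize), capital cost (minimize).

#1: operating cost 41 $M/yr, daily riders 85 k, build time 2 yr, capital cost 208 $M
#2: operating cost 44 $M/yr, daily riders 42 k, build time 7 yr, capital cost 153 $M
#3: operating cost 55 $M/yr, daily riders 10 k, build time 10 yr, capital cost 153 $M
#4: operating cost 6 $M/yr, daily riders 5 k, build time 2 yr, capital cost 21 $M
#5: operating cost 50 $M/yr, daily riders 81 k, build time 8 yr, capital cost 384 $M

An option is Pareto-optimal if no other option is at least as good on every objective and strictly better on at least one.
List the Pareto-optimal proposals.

#1, #2, #4

#1: not dominated (best daily riders).
#2: not dominated.
#3: dominated by #2 (operating cost 44≤55, daily riders 42≥10, build time 7≤10, capital cost 153≤153).
#4: not dominated (best operating cost).
#5: dominated by #1 (operating cost 41≤50, daily riders 85≥81, build time 2≤8, capital cost 208≤384).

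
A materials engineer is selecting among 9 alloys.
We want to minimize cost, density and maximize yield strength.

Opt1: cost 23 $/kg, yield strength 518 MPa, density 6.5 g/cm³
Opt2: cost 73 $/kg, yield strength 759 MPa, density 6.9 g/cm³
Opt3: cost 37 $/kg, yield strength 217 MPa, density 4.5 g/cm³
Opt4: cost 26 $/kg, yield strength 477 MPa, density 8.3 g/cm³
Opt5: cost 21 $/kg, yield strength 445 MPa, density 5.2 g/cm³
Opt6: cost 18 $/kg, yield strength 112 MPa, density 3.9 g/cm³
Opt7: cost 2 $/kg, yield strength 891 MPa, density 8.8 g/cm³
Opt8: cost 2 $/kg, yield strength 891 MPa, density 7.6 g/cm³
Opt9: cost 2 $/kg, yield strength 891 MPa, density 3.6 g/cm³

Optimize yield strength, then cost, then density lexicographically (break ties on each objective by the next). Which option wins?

Opt9

First maximize yield strength: best is 891, kept {Opt7, Opt8, Opt9}.
Then minimize cost: best is 2, kept {Opt7, Opt8, Opt9}.
Then minimize density: best is 3.6, kept {Opt9}.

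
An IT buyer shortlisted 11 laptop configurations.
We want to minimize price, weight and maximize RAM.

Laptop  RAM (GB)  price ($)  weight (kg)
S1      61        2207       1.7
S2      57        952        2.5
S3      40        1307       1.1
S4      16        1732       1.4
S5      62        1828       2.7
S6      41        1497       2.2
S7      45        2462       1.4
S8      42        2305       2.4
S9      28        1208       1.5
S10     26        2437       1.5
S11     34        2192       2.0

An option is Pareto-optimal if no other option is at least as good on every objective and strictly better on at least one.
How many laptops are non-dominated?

S1: not dominated.
S2: not dominated (best price).
S3: not dominated (best weight).
S4: dominated by S3 (RAM 40≥16, price 1307≤1732, weight 1.1≤1.4).
S5: not dominated (best RAM).
S6: not dominated.
S7: not dominated.
S8: dominated by S1 (RAM 61≥42, price 2207≤2305, weight 1.7≤2.4).
S9: not dominated.
S10: dominated by S3 (RAM 40≥26, price 1307≤2437, weight 1.1≤1.5).
S11: dominated by S3 (RAM 40≥34, price 1307≤2192, weight 1.1≤2.0).
Pareto-optimal: S1, S2, S3, S5, S6, S7, S9 → 7.

7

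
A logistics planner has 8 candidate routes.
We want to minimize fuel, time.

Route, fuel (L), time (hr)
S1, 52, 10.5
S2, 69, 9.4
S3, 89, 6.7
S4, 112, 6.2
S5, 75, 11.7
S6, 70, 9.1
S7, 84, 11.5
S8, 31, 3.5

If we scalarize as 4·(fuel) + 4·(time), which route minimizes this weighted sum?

S8

S1: 4·52 + 4·10.5 = 250.0
S2: 4·69 + 4·9.4 = 313.6
S3: 4·89 + 4·6.7 = 382.8
S4: 4·112 + 4·6.2 = 472.8
S5: 4·75 + 4·11.7 = 346.8
S6: 4·70 + 4·9.1 = 316.4
S7: 4·84 + 4·11.5 = 382.0
S8: 4·31 + 4·3.5 = 138.0
Lowest: S8 at 138.0.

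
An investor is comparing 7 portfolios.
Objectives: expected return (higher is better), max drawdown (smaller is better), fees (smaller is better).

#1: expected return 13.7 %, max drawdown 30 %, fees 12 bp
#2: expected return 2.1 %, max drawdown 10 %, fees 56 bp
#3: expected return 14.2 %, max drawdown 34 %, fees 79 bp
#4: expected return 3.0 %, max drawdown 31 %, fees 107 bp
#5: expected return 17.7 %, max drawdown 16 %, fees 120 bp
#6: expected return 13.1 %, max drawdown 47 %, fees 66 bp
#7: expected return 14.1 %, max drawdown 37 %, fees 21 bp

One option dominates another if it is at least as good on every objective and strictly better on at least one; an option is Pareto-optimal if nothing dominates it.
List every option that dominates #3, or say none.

none

#1: worse on expected return (13.7 vs 14.2).
#2: worse on expected return (2.1 vs 14.2).
#4: worse on expected return (3.0 vs 14.2).
#5: worse on fees (120 vs 79).
#6: worse on expected return (13.1 vs 14.2).
#7: worse on expected return (14.1 vs 14.2).
No option dominates #3.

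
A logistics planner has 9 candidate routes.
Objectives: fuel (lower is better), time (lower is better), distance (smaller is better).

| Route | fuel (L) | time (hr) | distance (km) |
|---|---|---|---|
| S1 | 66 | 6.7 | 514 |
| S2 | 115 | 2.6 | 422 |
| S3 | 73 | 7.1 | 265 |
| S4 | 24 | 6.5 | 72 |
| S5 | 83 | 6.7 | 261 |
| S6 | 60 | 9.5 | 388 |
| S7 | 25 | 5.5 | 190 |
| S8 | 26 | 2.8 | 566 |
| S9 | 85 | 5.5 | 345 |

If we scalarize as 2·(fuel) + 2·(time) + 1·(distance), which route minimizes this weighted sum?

S4

S1: 2·66 + 2·6.7 + 1·514 = 659.4
S2: 2·115 + 2·2.6 + 1·422 = 657.2
S3: 2·73 + 2·7.1 + 1·265 = 425.2
S4: 2·24 + 2·6.5 + 1·72 = 133.0
S5: 2·83 + 2·6.7 + 1·261 = 440.4
S6: 2·60 + 2·9.5 + 1·388 = 527.0
S7: 2·25 + 2·5.5 + 1·190 = 251.0
S8: 2·26 + 2·2.8 + 1·566 = 623.6
S9: 2·85 + 2·5.5 + 1·345 = 526.0
Lowest: S4 at 133.0.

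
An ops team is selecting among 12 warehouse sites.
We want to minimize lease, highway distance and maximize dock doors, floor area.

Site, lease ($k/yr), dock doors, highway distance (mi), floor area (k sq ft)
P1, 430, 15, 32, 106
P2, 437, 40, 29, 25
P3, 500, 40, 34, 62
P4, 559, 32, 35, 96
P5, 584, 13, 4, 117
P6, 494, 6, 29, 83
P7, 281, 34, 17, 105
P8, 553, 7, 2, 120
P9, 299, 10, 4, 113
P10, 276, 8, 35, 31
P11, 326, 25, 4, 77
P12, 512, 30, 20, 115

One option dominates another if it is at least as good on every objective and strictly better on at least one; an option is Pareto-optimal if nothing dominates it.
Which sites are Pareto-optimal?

P1: not dominated.
P2: not dominated.
P3: not dominated.
P4: dominated by P7 (lease 281≤559, dock doors 34≥32, highway distance 17≤35, floor area 105≥96).
P5: not dominated.
P6: dominated by P7 (lease 281≤494, dock doors 34≥6, highway distance 17≤29, floor area 105≥83).
P7: not dominated.
P8: not dominated (best highway distance).
P9: not dominated.
P10: not dominated (best lease).
P11: not dominated.
P12: not dominated.

P1, P2, P3, P5, P7, P8, P9, P10, P11, P12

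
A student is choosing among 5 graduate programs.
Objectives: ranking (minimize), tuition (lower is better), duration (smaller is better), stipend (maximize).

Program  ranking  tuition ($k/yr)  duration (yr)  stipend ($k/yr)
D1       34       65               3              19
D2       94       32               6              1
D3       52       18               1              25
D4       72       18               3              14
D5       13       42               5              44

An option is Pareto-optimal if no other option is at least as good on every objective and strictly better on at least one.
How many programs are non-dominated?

3

D1: not dominated.
D2: dominated by D3 (ranking 52≤94, tuition 18≤32, duration 1≤6, stipend 25≥1).
D3: not dominated (best duration).
D4: dominated by D3 (ranking 52≤72, tuition 18≤18, duration 1≤3, stipend 25≥14).
D5: not dominated (best ranking).
Pareto-optimal: D1, D3, D5 → 3.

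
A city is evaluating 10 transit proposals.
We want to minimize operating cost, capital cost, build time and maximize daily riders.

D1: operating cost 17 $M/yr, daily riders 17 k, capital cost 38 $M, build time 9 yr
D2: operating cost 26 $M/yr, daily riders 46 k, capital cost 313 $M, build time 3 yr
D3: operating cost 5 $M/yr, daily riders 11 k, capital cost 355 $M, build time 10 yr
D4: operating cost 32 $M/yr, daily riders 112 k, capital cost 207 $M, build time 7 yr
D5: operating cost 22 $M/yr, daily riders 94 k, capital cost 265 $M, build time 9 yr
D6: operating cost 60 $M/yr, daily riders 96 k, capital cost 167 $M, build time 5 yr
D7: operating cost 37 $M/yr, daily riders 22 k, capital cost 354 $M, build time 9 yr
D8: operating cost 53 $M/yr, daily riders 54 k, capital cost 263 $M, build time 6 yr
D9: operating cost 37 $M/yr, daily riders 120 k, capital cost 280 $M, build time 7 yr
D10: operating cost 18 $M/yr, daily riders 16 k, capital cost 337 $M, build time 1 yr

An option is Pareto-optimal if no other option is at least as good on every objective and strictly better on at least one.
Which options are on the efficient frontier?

D1: not dominated (best capital cost).
D2: not dominated.
D3: not dominated (best operating cost).
D4: not dominated.
D5: not dominated.
D6: not dominated.
D7: dominated by D2 (operating cost 26≤37, daily riders 46≥22, capital cost 313≤354, build time 3≤9).
D8: not dominated.
D9: not dominated (best daily riders).
D10: not dominated (best build time).

D1, D2, D3, D4, D5, D6, D8, D9, D10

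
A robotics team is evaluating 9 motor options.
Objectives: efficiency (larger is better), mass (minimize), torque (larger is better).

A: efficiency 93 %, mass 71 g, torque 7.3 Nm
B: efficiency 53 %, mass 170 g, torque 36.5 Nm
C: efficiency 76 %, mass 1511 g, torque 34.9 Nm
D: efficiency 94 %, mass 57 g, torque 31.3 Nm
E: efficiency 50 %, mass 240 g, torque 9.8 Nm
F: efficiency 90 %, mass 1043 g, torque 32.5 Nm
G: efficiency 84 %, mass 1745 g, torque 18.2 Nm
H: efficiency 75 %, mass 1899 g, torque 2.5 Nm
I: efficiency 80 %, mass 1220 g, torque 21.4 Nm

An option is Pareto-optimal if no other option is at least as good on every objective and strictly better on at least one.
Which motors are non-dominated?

A: dominated by D (efficiency 94≥93, mass 57≤71, torque 31.3≥7.3).
B: not dominated (best torque).
C: not dominated.
D: not dominated (best efficiency).
E: dominated by B (efficiency 53≥50, mass 170≤240, torque 36.5≥9.8).
F: not dominated.
G: dominated by D (efficiency 94≥84, mass 57≤1745, torque 31.3≥18.2).
H: dominated by A (efficiency 93≥75, mass 71≤1899, torque 7.3≥2.5).
I: dominated by D (efficiency 94≥80, mass 57≤1220, torque 31.3≥21.4).

B, C, D, F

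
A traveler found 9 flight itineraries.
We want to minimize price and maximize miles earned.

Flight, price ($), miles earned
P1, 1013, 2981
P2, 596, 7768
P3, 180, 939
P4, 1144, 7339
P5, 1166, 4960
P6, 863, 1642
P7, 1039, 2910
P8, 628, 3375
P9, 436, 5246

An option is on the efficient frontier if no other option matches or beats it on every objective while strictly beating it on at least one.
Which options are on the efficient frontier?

P2, P3, P9

P1: dominated by P2 (price 596≤1013, miles earned 7768≥2981).
P2: not dominated (best miles earned).
P3: not dominated (best price).
P4: dominated by P2 (price 596≤1144, miles earned 7768≥7339).
P5: dominated by P2 (price 596≤1166, miles earned 7768≥4960).
P6: dominated by P2 (price 596≤863, miles earned 7768≥1642).
P7: dominated by P1 (price 1013≤1039, miles earned 2981≥2910).
P8: dominated by P2 (price 596≤628, miles earned 7768≥3375).
P9: not dominated.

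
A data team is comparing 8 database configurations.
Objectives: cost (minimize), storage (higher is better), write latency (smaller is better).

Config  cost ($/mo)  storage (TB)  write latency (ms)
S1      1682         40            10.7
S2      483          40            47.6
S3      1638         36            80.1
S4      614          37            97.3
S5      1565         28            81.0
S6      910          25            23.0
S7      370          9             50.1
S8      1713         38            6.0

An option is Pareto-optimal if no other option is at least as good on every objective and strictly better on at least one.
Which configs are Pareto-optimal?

S1, S2, S6, S7, S8

S1: not dominated.
S2: not dominated.
S3: dominated by S2 (cost 483≤1638, storage 40≥36, write latency 47.6≤80.1).
S4: dominated by S2 (cost 483≤614, storage 40≥37, write latency 47.6≤97.3).
S5: dominated by S2 (cost 483≤1565, storage 40≥28, write latency 47.6≤81.0).
S6: not dominated.
S7: not dominated (best cost).
S8: not dominated (best write latency).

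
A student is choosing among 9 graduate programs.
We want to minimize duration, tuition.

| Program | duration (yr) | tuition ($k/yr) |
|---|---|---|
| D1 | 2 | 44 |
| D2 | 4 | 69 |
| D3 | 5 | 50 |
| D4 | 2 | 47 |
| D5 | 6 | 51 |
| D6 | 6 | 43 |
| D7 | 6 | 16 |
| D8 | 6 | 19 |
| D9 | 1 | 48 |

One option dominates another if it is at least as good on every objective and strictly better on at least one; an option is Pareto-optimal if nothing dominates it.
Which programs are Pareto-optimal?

D1: not dominated.
D2: dominated by D1 (duration 2≤4, tuition 44≤69).
D3: dominated by D1 (duration 2≤5, tuition 44≤50).
D4: dominated by D1 (duration 2≤2, tuition 44≤47).
D5: dominated by D1 (duration 2≤6, tuition 44≤51).
D6: dominated by D7 (duration 6≤6, tuition 16≤43).
D7: not dominated (best tuition).
D8: dominated by D7 (duration 6≤6, tuition 16≤19).
D9: not dominated (best duration).

D1, D7, D9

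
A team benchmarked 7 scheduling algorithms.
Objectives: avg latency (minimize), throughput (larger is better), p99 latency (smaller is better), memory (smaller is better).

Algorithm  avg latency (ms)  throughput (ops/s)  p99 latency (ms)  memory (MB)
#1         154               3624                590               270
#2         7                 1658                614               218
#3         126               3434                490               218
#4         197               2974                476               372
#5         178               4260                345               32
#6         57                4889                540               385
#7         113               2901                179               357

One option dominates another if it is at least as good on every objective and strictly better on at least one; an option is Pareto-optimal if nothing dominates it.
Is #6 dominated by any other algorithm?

No

#1: worse on avg latency (154 vs 57).
#2: worse on throughput (1658 vs 4889).
#3: worse on avg latency (126 vs 57).
#4: worse on avg latency (197 vs 57).
#5: worse on avg latency (178 vs 57).
#7: worse on avg latency (113 vs 57).
No option is at least as good as #6 on every objective and strictly better on one.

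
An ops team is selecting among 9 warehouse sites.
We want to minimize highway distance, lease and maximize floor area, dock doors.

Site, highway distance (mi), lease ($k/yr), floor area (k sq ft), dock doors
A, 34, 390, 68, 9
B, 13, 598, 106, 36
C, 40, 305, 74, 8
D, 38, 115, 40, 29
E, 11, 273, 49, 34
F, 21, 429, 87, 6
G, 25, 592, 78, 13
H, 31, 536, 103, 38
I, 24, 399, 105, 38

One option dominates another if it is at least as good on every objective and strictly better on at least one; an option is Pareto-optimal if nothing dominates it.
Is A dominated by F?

F vs A: F is worse on lease (429 vs 390), so it does not dominate A.

No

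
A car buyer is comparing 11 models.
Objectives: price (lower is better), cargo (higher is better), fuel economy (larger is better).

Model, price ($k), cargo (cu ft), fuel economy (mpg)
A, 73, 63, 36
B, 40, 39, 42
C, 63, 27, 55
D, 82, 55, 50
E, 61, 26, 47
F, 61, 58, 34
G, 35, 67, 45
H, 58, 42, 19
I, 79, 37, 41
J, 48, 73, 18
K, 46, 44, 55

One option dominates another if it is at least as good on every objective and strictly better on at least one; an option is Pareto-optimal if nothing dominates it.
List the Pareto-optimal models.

D, G, J, K

A: dominated by G (price 35≤73, cargo 67≥63, fuel economy 45≥36).
B: dominated by G (price 35≤40, cargo 67≥39, fuel economy 45≥42).
C: dominated by K (price 46≤63, cargo 44≥27, fuel economy 55≥55).
D: not dominated.
E: dominated by K (price 46≤61, cargo 44≥26, fuel economy 55≥47).
F: dominated by G (price 35≤61, cargo 67≥58, fuel economy 45≥34).
G: not dominated (best price).
H: dominated by G (price 35≤58, cargo 67≥42, fuel economy 45≥19).
I: dominated by B (price 40≤79, cargo 39≥37, fuel economy 42≥41).
J: not dominated (best cargo).
K: not dominated.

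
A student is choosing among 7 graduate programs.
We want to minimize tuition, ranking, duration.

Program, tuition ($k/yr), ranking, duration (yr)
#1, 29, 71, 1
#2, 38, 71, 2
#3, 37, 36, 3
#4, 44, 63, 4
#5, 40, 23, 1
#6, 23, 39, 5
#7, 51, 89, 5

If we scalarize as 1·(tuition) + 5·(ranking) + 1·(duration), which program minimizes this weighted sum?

#5

#1: 1·29 + 5·71 + 1·1 = 385
#2: 1·38 + 5·71 + 1·2 = 395
#3: 1·37 + 5·36 + 1·3 = 220
#4: 1·44 + 5·63 + 1·4 = 363
#5: 1·40 + 5·23 + 1·1 = 156
#6: 1·23 + 5·39 + 1·5 = 223
#7: 1·51 + 5·89 + 1·5 = 501
Lowest: #5 at 156.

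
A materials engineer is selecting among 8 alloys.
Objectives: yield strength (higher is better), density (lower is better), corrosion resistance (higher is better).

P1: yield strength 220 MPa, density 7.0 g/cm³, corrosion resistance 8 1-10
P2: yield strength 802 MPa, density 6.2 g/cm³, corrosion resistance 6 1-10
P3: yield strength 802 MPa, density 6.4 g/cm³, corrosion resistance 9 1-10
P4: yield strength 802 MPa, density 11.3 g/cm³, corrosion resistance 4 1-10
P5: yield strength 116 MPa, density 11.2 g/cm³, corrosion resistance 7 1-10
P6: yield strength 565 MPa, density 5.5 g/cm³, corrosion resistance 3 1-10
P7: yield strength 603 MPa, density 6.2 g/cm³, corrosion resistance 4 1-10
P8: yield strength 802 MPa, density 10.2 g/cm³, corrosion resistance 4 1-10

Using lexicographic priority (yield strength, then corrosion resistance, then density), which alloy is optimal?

First maximize yield strength: best is 802, kept {P2, P3, P4, P8}.
Then maximize corrosion resistance: best is 9, kept {P3}.

P3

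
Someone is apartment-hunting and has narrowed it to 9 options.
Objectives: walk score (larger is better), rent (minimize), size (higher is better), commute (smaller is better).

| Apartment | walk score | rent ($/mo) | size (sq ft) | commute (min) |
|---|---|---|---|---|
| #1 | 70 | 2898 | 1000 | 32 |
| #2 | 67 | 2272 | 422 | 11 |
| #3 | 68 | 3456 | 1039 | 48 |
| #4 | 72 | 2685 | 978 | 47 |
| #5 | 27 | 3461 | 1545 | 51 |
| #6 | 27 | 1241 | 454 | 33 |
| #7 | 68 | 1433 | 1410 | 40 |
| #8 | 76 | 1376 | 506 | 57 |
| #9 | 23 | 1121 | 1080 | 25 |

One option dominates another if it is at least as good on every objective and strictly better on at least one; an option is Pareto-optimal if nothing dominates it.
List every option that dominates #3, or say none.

#7: walk score 68≥68, rent 1433≤3456, size 1410≥1039, commute 40≤48 — dominates #3.
Others (#1, #2, #4, #5, #6, #8, #9) are each worse than #3 on at least one objective.

#7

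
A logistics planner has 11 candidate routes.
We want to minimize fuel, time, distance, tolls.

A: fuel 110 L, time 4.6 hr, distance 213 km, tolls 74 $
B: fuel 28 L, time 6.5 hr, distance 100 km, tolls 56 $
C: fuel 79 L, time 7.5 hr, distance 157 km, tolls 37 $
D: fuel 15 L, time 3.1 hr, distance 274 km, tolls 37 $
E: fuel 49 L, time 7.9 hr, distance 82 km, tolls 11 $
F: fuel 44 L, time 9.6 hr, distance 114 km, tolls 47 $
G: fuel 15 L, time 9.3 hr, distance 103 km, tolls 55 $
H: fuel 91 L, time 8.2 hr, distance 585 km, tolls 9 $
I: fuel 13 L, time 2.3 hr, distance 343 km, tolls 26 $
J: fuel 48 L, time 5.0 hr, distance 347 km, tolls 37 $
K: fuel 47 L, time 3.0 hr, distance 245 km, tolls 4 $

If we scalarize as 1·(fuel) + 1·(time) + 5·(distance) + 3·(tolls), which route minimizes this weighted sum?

A: 1·110 + 1·4.6 + 5·213 + 3·74 = 1401.6
B: 1·28 + 1·6.5 + 5·100 + 3·56 = 702.5
C: 1·79 + 1·7.5 + 5·157 + 3·37 = 982.5
D: 1·15 + 1·3.1 + 5·274 + 3·37 = 1499.1
E: 1·49 + 1·7.9 + 5·82 + 3·11 = 499.9
F: 1·44 + 1·9.6 + 5·114 + 3·47 = 764.6
G: 1·15 + 1·9.3 + 5·103 + 3·55 = 704.3
H: 1·91 + 1·8.2 + 5·585 + 3·9 = 3051.2
I: 1·13 + 1·2.3 + 5·343 + 3·26 = 1808.3
J: 1·48 + 1·5.0 + 5·347 + 3·37 = 1899.0
K: 1·47 + 1·3.0 + 5·245 + 3·4 = 1287.0
Lowest: E at 499.9.

E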